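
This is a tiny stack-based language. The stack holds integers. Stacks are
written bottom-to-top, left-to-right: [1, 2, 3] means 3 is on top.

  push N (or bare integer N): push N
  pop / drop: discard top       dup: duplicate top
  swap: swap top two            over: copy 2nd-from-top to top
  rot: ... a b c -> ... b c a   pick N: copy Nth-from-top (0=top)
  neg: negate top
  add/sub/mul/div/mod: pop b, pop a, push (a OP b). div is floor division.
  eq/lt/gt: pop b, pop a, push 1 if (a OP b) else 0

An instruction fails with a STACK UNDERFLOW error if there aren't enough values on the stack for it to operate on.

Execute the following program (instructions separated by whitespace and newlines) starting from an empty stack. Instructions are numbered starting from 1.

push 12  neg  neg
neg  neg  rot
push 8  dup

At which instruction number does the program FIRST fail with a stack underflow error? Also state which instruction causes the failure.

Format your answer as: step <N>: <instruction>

Step 1 ('push 12'): stack = [12], depth = 1
Step 2 ('neg'): stack = [-12], depth = 1
Step 3 ('neg'): stack = [12], depth = 1
Step 4 ('neg'): stack = [-12], depth = 1
Step 5 ('neg'): stack = [12], depth = 1
Step 6 ('rot'): needs 3 value(s) but depth is 1 — STACK UNDERFLOW

Answer: step 6: rot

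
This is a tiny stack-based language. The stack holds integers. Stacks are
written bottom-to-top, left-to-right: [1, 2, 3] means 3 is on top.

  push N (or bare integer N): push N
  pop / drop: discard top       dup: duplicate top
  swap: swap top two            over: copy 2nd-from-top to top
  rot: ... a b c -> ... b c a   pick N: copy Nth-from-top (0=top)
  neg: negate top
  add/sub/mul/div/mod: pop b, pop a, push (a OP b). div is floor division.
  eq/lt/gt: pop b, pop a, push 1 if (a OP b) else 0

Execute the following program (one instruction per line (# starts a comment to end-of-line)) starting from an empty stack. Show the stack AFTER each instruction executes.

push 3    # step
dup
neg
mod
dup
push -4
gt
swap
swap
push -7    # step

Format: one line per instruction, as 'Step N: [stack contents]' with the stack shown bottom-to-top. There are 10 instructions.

Step 1: [3]
Step 2: [3, 3]
Step 3: [3, -3]
Step 4: [0]
Step 5: [0, 0]
Step 6: [0, 0, -4]
Step 7: [0, 1]
Step 8: [1, 0]
Step 9: [0, 1]
Step 10: [0, 1, -7]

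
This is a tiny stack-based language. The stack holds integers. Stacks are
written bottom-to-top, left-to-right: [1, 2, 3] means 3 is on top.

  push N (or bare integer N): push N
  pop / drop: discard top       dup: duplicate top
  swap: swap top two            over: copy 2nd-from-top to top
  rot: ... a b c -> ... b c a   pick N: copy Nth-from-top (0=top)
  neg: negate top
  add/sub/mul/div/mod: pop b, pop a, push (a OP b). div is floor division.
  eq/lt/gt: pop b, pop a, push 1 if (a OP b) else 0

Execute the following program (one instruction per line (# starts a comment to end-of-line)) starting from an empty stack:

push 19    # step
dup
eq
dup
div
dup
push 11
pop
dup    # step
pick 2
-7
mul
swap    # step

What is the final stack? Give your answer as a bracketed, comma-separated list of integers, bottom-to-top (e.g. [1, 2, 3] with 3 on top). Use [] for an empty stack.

After 'push 19': [19]
After 'dup': [19, 19]
After 'eq': [1]
After 'dup': [1, 1]
After 'div': [1]
After 'dup': [1, 1]
After 'push 11': [1, 1, 11]
After 'pop': [1, 1]
After 'dup': [1, 1, 1]
After 'pick 2': [1, 1, 1, 1]
After 'push -7': [1, 1, 1, 1, -7]
After 'mul': [1, 1, 1, -7]
After 'swap': [1, 1, -7, 1]

Answer: [1, 1, -7, 1]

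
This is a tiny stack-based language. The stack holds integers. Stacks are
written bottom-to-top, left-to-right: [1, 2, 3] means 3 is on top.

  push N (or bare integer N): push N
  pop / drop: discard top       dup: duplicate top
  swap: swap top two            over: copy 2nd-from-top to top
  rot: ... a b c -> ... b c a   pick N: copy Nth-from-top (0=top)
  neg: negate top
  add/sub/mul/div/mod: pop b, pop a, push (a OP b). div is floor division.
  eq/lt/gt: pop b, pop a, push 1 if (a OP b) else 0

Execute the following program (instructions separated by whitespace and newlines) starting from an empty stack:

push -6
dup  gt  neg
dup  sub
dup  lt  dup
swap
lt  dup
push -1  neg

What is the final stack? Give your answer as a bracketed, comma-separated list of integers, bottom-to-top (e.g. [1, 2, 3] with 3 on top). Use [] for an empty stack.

Answer: [0, 0, 1]

Derivation:
After 'push -6': [-6]
After 'dup': [-6, -6]
After 'gt': [0]
After 'neg': [0]
After 'dup': [0, 0]
After 'sub': [0]
After 'dup': [0, 0]
After 'lt': [0]
After 'dup': [0, 0]
After 'swap': [0, 0]
After 'lt': [0]
After 'dup': [0, 0]
After 'push -1': [0, 0, -1]
After 'neg': [0, 0, 1]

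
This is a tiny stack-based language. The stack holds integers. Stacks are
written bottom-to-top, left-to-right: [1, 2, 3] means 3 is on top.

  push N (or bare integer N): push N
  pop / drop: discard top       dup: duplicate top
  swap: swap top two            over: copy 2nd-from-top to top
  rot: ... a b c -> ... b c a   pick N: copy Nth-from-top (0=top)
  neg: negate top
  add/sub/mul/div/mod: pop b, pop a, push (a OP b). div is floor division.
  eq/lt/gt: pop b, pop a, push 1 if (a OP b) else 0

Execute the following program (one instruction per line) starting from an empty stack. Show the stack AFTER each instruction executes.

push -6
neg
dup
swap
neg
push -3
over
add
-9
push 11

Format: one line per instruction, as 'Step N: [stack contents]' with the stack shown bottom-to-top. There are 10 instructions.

Step 1: [-6]
Step 2: [6]
Step 3: [6, 6]
Step 4: [6, 6]
Step 5: [6, -6]
Step 6: [6, -6, -3]
Step 7: [6, -6, -3, -6]
Step 8: [6, -6, -9]
Step 9: [6, -6, -9, -9]
Step 10: [6, -6, -9, -9, 11]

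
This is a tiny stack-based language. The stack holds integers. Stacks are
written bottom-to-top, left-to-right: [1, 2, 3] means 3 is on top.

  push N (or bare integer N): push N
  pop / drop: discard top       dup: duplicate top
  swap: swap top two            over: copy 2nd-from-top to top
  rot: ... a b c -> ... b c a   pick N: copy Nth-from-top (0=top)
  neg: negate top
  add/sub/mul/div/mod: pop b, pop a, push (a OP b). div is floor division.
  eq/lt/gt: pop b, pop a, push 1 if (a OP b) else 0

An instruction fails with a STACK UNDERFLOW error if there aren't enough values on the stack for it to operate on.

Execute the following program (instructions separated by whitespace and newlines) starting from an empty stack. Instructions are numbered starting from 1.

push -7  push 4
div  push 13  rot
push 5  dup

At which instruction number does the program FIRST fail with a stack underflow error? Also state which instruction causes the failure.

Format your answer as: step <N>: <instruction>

Answer: step 5: rot

Derivation:
Step 1 ('push -7'): stack = [-7], depth = 1
Step 2 ('push 4'): stack = [-7, 4], depth = 2
Step 3 ('div'): stack = [-2], depth = 1
Step 4 ('push 13'): stack = [-2, 13], depth = 2
Step 5 ('rot'): needs 3 value(s) but depth is 2 — STACK UNDERFLOW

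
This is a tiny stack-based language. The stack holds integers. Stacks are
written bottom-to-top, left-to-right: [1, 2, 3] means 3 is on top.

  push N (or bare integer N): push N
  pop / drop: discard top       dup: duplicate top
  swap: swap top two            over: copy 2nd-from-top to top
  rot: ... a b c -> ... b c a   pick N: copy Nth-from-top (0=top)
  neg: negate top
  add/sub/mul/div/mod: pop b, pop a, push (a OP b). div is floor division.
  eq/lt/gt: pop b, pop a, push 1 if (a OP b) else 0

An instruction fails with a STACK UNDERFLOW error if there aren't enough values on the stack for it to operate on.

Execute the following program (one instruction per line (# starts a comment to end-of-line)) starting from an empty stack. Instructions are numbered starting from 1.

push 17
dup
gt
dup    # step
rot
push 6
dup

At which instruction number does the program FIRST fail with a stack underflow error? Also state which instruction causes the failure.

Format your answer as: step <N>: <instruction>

Answer: step 5: rot

Derivation:
Step 1 ('push 17'): stack = [17], depth = 1
Step 2 ('dup'): stack = [17, 17], depth = 2
Step 3 ('gt'): stack = [0], depth = 1
Step 4 ('dup'): stack = [0, 0], depth = 2
Step 5 ('rot'): needs 3 value(s) but depth is 2 — STACK UNDERFLOW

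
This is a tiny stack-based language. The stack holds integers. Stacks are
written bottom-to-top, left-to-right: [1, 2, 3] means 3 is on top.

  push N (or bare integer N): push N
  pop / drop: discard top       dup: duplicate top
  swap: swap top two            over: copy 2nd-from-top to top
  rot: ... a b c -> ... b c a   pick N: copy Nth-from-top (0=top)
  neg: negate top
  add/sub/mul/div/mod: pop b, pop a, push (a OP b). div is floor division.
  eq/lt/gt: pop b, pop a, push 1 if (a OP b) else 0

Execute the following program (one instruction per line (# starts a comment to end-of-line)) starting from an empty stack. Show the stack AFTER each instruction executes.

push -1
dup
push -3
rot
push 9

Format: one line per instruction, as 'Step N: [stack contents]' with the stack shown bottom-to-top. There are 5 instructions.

Step 1: [-1]
Step 2: [-1, -1]
Step 3: [-1, -1, -3]
Step 4: [-1, -3, -1]
Step 5: [-1, -3, -1, 9]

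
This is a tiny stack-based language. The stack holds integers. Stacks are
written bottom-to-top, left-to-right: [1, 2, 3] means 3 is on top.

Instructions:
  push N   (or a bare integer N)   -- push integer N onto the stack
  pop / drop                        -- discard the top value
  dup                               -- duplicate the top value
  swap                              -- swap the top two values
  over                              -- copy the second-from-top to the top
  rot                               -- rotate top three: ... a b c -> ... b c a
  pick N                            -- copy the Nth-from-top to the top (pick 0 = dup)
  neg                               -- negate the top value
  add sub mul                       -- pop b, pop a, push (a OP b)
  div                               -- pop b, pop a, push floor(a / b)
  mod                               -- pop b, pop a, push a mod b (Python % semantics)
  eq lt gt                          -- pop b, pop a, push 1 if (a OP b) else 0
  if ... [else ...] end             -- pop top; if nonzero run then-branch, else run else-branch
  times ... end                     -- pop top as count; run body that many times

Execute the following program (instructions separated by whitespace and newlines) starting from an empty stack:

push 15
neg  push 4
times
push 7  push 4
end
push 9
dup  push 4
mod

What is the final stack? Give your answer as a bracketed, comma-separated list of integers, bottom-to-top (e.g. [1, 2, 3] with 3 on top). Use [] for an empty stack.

Answer: [-15, 7, 4, 7, 4, 7, 4, 7, 4, 9, 1]

Derivation:
After 'push 15': [15]
After 'neg': [-15]
After 'push 4': [-15, 4]
After 'times': [-15]
After 'push 7': [-15, 7]
After 'push 4': [-15, 7, 4]
After 'push 7': [-15, 7, 4, 7]
After 'push 4': [-15, 7, 4, 7, 4]
After 'push 7': [-15, 7, 4, 7, 4, 7]
After 'push 4': [-15, 7, 4, 7, 4, 7, 4]
After 'push 7': [-15, 7, 4, 7, 4, 7, 4, 7]
After 'push 4': [-15, 7, 4, 7, 4, 7, 4, 7, 4]
After 'push 9': [-15, 7, 4, 7, 4, 7, 4, 7, 4, 9]
After 'dup': [-15, 7, 4, 7, 4, 7, 4, 7, 4, 9, 9]
After 'push 4': [-15, 7, 4, 7, 4, 7, 4, 7, 4, 9, 9, 4]
After 'mod': [-15, 7, 4, 7, 4, 7, 4, 7, 4, 9, 1]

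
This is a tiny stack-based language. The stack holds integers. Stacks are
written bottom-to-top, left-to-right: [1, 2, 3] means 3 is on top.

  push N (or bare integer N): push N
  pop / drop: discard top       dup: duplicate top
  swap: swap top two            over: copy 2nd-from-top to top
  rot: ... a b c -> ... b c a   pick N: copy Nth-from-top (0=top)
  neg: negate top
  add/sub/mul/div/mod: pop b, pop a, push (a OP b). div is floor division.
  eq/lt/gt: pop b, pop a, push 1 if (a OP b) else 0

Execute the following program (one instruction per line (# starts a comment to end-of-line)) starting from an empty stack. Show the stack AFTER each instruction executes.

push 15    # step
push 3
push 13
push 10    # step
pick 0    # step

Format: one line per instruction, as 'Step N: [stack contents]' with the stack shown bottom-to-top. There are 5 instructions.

Step 1: [15]
Step 2: [15, 3]
Step 3: [15, 3, 13]
Step 4: [15, 3, 13, 10]
Step 5: [15, 3, 13, 10, 10]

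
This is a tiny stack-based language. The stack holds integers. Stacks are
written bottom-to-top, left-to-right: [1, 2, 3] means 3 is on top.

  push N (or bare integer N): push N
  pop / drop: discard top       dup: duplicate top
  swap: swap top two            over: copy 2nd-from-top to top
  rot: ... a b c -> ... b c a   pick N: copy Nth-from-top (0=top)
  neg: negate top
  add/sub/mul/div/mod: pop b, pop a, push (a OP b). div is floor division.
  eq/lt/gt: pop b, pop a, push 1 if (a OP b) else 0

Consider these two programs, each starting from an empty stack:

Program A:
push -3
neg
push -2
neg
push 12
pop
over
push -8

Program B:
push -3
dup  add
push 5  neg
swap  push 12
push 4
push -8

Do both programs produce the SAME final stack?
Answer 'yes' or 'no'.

Answer: no

Derivation:
Program A trace:
  After 'push -3': [-3]
  After 'neg': [3]
  After 'push -2': [3, -2]
  After 'neg': [3, 2]
  After 'push 12': [3, 2, 12]
  After 'pop': [3, 2]
  After 'over': [3, 2, 3]
  After 'push -8': [3, 2, 3, -8]
Program A final stack: [3, 2, 3, -8]

Program B trace:
  After 'push -3': [-3]
  After 'dup': [-3, -3]
  After 'add': [-6]
  After 'push 5': [-6, 5]
  After 'neg': [-6, -5]
  After 'swap': [-5, -6]
  After 'push 12': [-5, -6, 12]
  After 'push 4': [-5, -6, 12, 4]
  After 'push -8': [-5, -6, 12, 4, -8]
Program B final stack: [-5, -6, 12, 4, -8]
Same: no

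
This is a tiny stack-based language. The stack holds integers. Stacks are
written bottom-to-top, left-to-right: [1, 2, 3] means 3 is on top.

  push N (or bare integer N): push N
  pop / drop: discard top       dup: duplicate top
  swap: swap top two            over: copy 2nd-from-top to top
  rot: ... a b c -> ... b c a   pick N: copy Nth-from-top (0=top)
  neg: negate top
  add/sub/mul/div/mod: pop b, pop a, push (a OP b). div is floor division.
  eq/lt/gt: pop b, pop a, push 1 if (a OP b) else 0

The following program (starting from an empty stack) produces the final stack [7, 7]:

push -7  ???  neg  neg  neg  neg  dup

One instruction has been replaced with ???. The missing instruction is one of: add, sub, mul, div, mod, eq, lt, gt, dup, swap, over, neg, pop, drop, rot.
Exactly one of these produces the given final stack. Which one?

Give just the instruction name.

Answer: neg

Derivation:
Stack before ???: [-7]
Stack after ???:  [7]
The instruction that transforms [-7] -> [7] is: neg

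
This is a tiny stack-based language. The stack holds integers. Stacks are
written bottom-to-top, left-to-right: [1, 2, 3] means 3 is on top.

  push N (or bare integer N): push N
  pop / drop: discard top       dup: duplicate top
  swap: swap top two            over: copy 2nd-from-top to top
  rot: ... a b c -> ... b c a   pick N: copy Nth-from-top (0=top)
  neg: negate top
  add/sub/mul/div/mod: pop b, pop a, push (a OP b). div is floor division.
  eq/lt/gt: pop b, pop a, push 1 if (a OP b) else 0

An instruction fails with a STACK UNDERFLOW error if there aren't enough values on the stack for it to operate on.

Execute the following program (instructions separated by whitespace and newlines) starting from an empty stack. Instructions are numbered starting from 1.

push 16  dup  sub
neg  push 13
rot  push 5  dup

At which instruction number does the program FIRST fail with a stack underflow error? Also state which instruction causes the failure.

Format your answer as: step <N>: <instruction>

Answer: step 6: rot

Derivation:
Step 1 ('push 16'): stack = [16], depth = 1
Step 2 ('dup'): stack = [16, 16], depth = 2
Step 3 ('sub'): stack = [0], depth = 1
Step 4 ('neg'): stack = [0], depth = 1
Step 5 ('push 13'): stack = [0, 13], depth = 2
Step 6 ('rot'): needs 3 value(s) but depth is 2 — STACK UNDERFLOW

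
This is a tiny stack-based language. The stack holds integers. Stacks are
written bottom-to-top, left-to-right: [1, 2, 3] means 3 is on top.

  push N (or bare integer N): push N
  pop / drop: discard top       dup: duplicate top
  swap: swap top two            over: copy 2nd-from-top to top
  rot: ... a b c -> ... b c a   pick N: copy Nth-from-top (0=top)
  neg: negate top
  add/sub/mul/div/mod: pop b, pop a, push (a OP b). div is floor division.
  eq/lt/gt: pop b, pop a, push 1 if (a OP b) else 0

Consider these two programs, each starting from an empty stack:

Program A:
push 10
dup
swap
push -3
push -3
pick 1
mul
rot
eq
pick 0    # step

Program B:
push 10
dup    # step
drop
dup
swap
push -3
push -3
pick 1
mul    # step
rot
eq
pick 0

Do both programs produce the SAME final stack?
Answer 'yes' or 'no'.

Answer: yes

Derivation:
Program A trace:
  After 'push 10': [10]
  After 'dup': [10, 10]
  After 'swap': [10, 10]
  After 'push -3': [10, 10, -3]
  After 'push -3': [10, 10, -3, -3]
  After 'pick 1': [10, 10, -3, -3, -3]
  After 'mul': [10, 10, -3, 9]
  After 'rot': [10, -3, 9, 10]
  After 'eq': [10, -3, 0]
  After 'pick 0': [10, -3, 0, 0]
Program A final stack: [10, -3, 0, 0]

Program B trace:
  After 'push 10': [10]
  After 'dup': [10, 10]
  After 'drop': [10]
  After 'dup': [10, 10]
  After 'swap': [10, 10]
  After 'push -3': [10, 10, -3]
  After 'push -3': [10, 10, -3, -3]
  After 'pick 1': [10, 10, -3, -3, -3]
  After 'mul': [10, 10, -3, 9]
  After 'rot': [10, -3, 9, 10]
  After 'eq': [10, -3, 0]
  After 'pick 0': [10, -3, 0, 0]
Program B final stack: [10, -3, 0, 0]
Same: yes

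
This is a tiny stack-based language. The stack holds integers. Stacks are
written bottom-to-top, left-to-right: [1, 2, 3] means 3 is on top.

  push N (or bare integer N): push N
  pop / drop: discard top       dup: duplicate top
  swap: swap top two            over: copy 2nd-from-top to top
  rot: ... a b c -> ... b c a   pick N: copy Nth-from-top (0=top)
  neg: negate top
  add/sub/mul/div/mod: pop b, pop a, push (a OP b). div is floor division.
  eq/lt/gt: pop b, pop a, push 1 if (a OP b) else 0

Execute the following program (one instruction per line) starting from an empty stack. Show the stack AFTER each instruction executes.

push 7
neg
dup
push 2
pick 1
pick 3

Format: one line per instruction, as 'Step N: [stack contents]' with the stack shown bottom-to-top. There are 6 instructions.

Step 1: [7]
Step 2: [-7]
Step 3: [-7, -7]
Step 4: [-7, -7, 2]
Step 5: [-7, -7, 2, -7]
Step 6: [-7, -7, 2, -7, -7]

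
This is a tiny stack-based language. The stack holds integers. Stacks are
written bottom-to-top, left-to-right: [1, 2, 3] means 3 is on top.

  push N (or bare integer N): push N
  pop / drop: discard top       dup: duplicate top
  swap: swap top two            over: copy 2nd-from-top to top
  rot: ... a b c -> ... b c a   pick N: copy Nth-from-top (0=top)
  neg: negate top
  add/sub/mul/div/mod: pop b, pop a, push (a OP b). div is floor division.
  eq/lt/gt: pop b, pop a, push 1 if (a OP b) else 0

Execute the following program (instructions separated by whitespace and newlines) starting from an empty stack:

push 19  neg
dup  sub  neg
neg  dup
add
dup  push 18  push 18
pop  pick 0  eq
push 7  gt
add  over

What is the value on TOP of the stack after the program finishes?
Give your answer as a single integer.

After 'push 19': [19]
After 'neg': [-19]
After 'dup': [-19, -19]
After 'sub': [0]
After 'neg': [0]
After 'neg': [0]
After 'dup': [0, 0]
After 'add': [0]
After 'dup': [0, 0]
After 'push 18': [0, 0, 18]
After 'push 18': [0, 0, 18, 18]
After 'pop': [0, 0, 18]
After 'pick 0': [0, 0, 18, 18]
After 'eq': [0, 0, 1]
After 'push 7': [0, 0, 1, 7]
After 'gt': [0, 0, 0]
After 'add': [0, 0]
After 'over': [0, 0, 0]

Answer: 0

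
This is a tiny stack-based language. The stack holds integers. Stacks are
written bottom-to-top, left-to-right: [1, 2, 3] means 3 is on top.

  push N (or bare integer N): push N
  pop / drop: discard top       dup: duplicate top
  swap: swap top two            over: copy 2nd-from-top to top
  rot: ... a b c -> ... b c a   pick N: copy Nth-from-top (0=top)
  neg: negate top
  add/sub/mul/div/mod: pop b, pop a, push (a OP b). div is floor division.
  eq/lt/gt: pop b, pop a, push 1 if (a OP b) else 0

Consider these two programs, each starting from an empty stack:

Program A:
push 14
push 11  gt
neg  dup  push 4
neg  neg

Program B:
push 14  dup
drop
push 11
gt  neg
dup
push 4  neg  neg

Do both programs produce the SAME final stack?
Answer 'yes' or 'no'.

Answer: yes

Derivation:
Program A trace:
  After 'push 14': [14]
  After 'push 11': [14, 11]
  After 'gt': [1]
  After 'neg': [-1]
  After 'dup': [-1, -1]
  After 'push 4': [-1, -1, 4]
  After 'neg': [-1, -1, -4]
  After 'neg': [-1, -1, 4]
Program A final stack: [-1, -1, 4]

Program B trace:
  After 'push 14': [14]
  After 'dup': [14, 14]
  After 'drop': [14]
  After 'push 11': [14, 11]
  After 'gt': [1]
  After 'neg': [-1]
  After 'dup': [-1, -1]
  After 'push 4': [-1, -1, 4]
  After 'neg': [-1, -1, -4]
  After 'neg': [-1, -1, 4]
Program B final stack: [-1, -1, 4]
Same: yes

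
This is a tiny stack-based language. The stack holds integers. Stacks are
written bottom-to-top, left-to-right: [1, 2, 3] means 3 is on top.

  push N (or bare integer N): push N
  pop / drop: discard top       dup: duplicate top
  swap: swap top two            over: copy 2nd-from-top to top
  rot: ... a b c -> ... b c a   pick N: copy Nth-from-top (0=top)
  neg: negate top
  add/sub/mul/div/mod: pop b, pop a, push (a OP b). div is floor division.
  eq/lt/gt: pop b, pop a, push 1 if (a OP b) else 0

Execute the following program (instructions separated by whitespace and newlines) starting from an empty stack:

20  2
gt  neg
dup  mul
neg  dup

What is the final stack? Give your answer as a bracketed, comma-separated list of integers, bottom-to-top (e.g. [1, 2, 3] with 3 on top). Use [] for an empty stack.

Answer: [-1, -1]

Derivation:
After 'push 20': [20]
After 'push 2': [20, 2]
After 'gt': [1]
After 'neg': [-1]
After 'dup': [-1, -1]
After 'mul': [1]
After 'neg': [-1]
After 'dup': [-1, -1]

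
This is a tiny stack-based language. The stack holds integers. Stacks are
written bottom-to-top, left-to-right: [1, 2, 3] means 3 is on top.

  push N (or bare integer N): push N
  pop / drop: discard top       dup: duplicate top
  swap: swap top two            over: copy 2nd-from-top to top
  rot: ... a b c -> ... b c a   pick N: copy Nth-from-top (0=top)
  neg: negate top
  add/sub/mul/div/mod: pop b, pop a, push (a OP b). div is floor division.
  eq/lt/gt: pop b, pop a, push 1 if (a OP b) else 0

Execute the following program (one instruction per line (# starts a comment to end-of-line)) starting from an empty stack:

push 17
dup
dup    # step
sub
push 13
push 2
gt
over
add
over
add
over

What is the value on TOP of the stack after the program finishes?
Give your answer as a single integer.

After 'push 17': [17]
After 'dup': [17, 17]
After 'dup': [17, 17, 17]
After 'sub': [17, 0]
After 'push 13': [17, 0, 13]
After 'push 2': [17, 0, 13, 2]
After 'gt': [17, 0, 1]
After 'over': [17, 0, 1, 0]
After 'add': [17, 0, 1]
After 'over': [17, 0, 1, 0]
After 'add': [17, 0, 1]
After 'over': [17, 0, 1, 0]

Answer: 0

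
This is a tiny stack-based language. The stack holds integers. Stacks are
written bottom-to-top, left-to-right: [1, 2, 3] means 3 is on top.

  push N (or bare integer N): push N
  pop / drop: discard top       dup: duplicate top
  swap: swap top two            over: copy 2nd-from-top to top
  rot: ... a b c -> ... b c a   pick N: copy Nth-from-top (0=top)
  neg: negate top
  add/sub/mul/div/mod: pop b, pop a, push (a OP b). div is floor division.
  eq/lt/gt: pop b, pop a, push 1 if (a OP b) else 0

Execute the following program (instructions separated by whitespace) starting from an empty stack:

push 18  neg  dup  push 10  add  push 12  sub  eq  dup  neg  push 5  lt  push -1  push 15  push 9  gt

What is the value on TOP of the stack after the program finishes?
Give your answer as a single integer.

Answer: 1

Derivation:
After 'push 18': [18]
After 'neg': [-18]
After 'dup': [-18, -18]
After 'push 10': [-18, -18, 10]
After 'add': [-18, -8]
After 'push 12': [-18, -8, 12]
After 'sub': [-18, -20]
After 'eq': [0]
After 'dup': [0, 0]
After 'neg': [0, 0]
After 'push 5': [0, 0, 5]
After 'lt': [0, 1]
After 'push -1': [0, 1, -1]
After 'push 15': [0, 1, -1, 15]
After 'push 9': [0, 1, -1, 15, 9]
After 'gt': [0, 1, -1, 1]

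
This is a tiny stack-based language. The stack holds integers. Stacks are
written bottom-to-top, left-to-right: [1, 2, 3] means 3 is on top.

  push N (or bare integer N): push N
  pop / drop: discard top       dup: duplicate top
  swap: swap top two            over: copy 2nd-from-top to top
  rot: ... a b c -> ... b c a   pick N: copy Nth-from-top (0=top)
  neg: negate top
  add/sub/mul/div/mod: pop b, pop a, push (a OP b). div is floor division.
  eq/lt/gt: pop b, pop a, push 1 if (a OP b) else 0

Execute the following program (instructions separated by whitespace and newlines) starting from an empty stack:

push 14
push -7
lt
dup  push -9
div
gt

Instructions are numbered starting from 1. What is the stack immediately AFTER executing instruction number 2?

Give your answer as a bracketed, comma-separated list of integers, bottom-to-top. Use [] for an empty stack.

Answer: [14, -7]

Derivation:
Step 1 ('push 14'): [14]
Step 2 ('push -7'): [14, -7]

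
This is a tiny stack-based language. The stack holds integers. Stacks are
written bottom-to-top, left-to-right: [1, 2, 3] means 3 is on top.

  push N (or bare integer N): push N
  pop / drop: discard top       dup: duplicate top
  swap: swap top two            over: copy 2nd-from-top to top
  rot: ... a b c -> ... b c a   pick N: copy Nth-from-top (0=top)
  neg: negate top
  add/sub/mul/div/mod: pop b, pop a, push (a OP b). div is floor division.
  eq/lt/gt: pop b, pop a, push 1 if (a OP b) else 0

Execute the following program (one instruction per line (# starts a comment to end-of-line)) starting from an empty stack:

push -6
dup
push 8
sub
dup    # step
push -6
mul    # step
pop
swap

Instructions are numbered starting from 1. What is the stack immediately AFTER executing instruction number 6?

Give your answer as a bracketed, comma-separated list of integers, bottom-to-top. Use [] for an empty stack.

Answer: [-6, -14, -14, -6]

Derivation:
Step 1 ('push -6'): [-6]
Step 2 ('dup'): [-6, -6]
Step 3 ('push 8'): [-6, -6, 8]
Step 4 ('sub'): [-6, -14]
Step 5 ('dup'): [-6, -14, -14]
Step 6 ('push -6'): [-6, -14, -14, -6]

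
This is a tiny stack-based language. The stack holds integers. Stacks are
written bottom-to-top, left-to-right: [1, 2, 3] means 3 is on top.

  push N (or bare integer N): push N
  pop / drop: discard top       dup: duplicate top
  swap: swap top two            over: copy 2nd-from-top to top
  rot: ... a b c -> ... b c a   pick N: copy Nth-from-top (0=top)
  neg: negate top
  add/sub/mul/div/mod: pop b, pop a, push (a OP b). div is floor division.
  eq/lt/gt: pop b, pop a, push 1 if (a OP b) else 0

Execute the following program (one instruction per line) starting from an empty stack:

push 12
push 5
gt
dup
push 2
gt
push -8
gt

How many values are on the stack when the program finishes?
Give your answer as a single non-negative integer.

Answer: 2

Derivation:
After 'push 12': stack = [12] (depth 1)
After 'push 5': stack = [12, 5] (depth 2)
After 'gt': stack = [1] (depth 1)
After 'dup': stack = [1, 1] (depth 2)
After 'push 2': stack = [1, 1, 2] (depth 3)
After 'gt': stack = [1, 0] (depth 2)
After 'push -8': stack = [1, 0, -8] (depth 3)
After 'gt': stack = [1, 1] (depth 2)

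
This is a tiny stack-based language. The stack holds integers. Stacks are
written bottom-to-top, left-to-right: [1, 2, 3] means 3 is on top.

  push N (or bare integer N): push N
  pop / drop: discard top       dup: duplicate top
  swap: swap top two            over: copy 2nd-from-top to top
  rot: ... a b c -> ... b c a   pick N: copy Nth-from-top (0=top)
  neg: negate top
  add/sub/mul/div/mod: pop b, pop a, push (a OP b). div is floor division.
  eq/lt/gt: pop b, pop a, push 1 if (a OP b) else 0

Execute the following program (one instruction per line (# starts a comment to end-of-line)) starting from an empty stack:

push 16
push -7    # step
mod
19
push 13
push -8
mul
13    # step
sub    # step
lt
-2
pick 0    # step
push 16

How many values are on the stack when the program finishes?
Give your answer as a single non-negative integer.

After 'push 16': stack = [16] (depth 1)
After 'push -7': stack = [16, -7] (depth 2)
After 'mod': stack = [-5] (depth 1)
After 'push 19': stack = [-5, 19] (depth 2)
After 'push 13': stack = [-5, 19, 13] (depth 3)
After 'push -8': stack = [-5, 19, 13, -8] (depth 4)
After 'mul': stack = [-5, 19, -104] (depth 3)
After 'push 13': stack = [-5, 19, -104, 13] (depth 4)
After 'sub': stack = [-5, 19, -117] (depth 3)
After 'lt': stack = [-5, 0] (depth 2)
After 'push -2': stack = [-5, 0, -2] (depth 3)
After 'pick 0': stack = [-5, 0, -2, -2] (depth 4)
After 'push 16': stack = [-5, 0, -2, -2, 16] (depth 5)

Answer: 5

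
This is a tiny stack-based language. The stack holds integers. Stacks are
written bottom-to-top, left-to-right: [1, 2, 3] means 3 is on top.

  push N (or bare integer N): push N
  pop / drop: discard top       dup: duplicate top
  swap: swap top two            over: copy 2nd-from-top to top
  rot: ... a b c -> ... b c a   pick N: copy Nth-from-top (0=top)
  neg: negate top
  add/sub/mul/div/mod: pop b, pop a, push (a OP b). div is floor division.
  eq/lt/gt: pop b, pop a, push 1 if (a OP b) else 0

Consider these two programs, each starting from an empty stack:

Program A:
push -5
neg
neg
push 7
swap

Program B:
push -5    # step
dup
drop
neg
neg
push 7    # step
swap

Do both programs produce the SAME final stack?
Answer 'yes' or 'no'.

Program A trace:
  After 'push -5': [-5]
  After 'neg': [5]
  After 'neg': [-5]
  After 'push 7': [-5, 7]
  After 'swap': [7, -5]
Program A final stack: [7, -5]

Program B trace:
  After 'push -5': [-5]
  After 'dup': [-5, -5]
  After 'drop': [-5]
  After 'neg': [5]
  After 'neg': [-5]
  After 'push 7': [-5, 7]
  After 'swap': [7, -5]
Program B final stack: [7, -5]
Same: yes

Answer: yes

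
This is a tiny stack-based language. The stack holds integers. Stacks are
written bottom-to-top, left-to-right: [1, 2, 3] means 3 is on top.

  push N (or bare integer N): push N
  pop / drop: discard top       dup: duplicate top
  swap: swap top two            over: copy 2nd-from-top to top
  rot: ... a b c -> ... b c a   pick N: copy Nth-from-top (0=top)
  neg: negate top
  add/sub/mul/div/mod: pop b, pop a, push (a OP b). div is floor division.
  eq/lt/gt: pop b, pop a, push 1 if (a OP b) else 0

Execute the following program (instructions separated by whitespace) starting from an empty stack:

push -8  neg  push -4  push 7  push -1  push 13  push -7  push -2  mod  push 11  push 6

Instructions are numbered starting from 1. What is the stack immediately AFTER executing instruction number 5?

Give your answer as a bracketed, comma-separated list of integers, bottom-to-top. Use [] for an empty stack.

Step 1 ('push -8'): [-8]
Step 2 ('neg'): [8]
Step 3 ('push -4'): [8, -4]
Step 4 ('push 7'): [8, -4, 7]
Step 5 ('push -1'): [8, -4, 7, -1]

Answer: [8, -4, 7, -1]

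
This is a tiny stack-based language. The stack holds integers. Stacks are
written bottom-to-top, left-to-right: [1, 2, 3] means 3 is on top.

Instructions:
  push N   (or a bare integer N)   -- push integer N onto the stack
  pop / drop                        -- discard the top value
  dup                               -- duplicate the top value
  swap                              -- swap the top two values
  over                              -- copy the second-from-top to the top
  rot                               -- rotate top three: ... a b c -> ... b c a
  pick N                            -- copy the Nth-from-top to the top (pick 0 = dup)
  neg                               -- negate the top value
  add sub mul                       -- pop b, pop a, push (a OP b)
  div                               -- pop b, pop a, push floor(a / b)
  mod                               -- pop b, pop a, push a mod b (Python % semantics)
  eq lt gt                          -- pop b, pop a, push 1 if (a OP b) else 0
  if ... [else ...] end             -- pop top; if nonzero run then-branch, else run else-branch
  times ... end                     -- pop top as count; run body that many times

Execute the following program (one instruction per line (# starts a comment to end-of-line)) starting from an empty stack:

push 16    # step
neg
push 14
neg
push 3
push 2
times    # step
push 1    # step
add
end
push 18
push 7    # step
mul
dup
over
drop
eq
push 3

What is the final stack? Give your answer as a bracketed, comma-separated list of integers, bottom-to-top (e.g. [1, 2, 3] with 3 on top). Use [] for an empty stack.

After 'push 16': [16]
After 'neg': [-16]
After 'push 14': [-16, 14]
After 'neg': [-16, -14]
After 'push 3': [-16, -14, 3]
After 'push 2': [-16, -14, 3, 2]
After 'times': [-16, -14, 3]
After 'push 1': [-16, -14, 3, 1]
After 'add': [-16, -14, 4]
After 'push 1': [-16, -14, 4, 1]
After 'add': [-16, -14, 5]
After 'push 18': [-16, -14, 5, 18]
After 'push 7': [-16, -14, 5, 18, 7]
After 'mul': [-16, -14, 5, 126]
After 'dup': [-16, -14, 5, 126, 126]
After 'over': [-16, -14, 5, 126, 126, 126]
After 'drop': [-16, -14, 5, 126, 126]
After 'eq': [-16, -14, 5, 1]
After 'push 3': [-16, -14, 5, 1, 3]

Answer: [-16, -14, 5, 1, 3]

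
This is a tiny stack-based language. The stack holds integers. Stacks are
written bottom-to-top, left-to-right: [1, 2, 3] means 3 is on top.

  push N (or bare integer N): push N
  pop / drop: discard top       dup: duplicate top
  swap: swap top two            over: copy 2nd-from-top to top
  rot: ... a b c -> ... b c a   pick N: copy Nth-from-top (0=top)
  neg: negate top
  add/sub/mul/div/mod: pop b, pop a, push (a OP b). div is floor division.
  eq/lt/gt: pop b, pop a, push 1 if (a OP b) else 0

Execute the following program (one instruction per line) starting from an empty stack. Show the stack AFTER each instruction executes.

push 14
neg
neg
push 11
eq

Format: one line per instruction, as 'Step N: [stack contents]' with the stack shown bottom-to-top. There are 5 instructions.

Step 1: [14]
Step 2: [-14]
Step 3: [14]
Step 4: [14, 11]
Step 5: [0]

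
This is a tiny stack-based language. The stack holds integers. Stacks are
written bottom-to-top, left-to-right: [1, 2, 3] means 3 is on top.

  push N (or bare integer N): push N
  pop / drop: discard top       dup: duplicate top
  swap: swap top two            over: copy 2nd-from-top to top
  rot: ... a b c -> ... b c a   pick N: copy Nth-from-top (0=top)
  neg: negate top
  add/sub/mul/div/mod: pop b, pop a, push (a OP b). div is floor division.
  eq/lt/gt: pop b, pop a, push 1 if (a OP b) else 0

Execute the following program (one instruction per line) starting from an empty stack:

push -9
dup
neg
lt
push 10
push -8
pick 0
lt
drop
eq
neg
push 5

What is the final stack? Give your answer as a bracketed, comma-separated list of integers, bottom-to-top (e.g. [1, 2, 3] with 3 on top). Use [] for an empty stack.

Answer: [0, 5]

Derivation:
After 'push -9': [-9]
After 'dup': [-9, -9]
After 'neg': [-9, 9]
After 'lt': [1]
After 'push 10': [1, 10]
After 'push -8': [1, 10, -8]
After 'pick 0': [1, 10, -8, -8]
After 'lt': [1, 10, 0]
After 'drop': [1, 10]
After 'eq': [0]
After 'neg': [0]
After 'push 5': [0, 5]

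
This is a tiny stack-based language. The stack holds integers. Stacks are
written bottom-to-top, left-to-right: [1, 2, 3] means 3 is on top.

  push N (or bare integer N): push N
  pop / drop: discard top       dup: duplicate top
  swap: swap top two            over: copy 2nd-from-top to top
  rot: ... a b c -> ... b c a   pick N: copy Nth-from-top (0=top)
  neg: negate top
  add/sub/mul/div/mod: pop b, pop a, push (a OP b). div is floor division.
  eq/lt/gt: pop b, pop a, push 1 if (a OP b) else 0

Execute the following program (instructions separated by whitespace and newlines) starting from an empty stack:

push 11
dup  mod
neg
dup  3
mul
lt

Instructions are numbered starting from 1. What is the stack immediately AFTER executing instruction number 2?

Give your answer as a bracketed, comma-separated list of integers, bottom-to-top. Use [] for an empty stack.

Answer: [11, 11]

Derivation:
Step 1 ('push 11'): [11]
Step 2 ('dup'): [11, 11]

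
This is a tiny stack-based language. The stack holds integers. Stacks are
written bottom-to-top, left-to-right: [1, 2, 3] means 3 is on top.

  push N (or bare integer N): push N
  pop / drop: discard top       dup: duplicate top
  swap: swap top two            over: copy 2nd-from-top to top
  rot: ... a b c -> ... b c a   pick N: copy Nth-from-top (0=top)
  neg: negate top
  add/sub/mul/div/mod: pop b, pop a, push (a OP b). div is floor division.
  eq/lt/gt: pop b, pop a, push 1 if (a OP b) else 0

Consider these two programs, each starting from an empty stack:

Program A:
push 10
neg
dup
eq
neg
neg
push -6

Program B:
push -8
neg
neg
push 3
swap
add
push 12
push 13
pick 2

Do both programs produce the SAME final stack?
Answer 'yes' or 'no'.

Answer: no

Derivation:
Program A trace:
  After 'push 10': [10]
  After 'neg': [-10]
  After 'dup': [-10, -10]
  After 'eq': [1]
  After 'neg': [-1]
  After 'neg': [1]
  After 'push -6': [1, -6]
Program A final stack: [1, -6]

Program B trace:
  After 'push -8': [-8]
  After 'neg': [8]
  After 'neg': [-8]
  After 'push 3': [-8, 3]
  After 'swap': [3, -8]
  After 'add': [-5]
  After 'push 12': [-5, 12]
  After 'push 13': [-5, 12, 13]
  After 'pick 2': [-5, 12, 13, -5]
Program B final stack: [-5, 12, 13, -5]
Same: no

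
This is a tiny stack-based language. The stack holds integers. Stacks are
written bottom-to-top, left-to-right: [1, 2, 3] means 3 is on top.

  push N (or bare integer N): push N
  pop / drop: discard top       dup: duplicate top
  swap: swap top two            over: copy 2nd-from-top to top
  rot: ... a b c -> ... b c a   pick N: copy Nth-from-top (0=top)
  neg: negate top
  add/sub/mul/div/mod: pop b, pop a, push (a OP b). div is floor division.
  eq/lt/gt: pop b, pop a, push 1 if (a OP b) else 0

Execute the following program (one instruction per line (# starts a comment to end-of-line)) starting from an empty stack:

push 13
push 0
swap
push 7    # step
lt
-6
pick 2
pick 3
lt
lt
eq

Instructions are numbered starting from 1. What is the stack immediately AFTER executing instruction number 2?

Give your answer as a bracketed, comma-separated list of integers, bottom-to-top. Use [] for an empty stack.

Step 1 ('push 13'): [13]
Step 2 ('push 0'): [13, 0]

Answer: [13, 0]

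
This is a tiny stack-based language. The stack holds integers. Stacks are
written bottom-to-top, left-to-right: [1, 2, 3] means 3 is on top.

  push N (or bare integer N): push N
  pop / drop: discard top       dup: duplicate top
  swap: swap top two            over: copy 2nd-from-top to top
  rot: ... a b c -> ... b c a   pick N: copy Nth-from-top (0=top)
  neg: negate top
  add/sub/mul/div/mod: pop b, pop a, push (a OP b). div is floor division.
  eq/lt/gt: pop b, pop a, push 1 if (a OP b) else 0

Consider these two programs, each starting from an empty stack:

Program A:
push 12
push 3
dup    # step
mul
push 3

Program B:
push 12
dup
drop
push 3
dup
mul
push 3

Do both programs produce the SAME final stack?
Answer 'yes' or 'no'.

Answer: yes

Derivation:
Program A trace:
  After 'push 12': [12]
  After 'push 3': [12, 3]
  After 'dup': [12, 3, 3]
  After 'mul': [12, 9]
  After 'push 3': [12, 9, 3]
Program A final stack: [12, 9, 3]

Program B trace:
  After 'push 12': [12]
  After 'dup': [12, 12]
  After 'drop': [12]
  After 'push 3': [12, 3]
  After 'dup': [12, 3, 3]
  After 'mul': [12, 9]
  After 'push 3': [12, 9, 3]
Program B final stack: [12, 9, 3]
Same: yes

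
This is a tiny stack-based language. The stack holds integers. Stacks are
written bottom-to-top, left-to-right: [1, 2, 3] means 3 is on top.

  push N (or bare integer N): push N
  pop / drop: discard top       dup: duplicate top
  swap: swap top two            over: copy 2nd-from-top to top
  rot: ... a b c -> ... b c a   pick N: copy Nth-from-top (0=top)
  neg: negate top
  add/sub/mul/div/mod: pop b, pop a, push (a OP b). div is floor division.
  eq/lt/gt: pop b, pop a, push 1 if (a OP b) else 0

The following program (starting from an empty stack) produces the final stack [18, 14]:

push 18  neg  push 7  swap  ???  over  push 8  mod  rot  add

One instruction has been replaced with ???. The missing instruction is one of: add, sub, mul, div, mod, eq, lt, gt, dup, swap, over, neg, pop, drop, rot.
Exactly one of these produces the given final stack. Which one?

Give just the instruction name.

Answer: neg

Derivation:
Stack before ???: [7, -18]
Stack after ???:  [7, 18]
The instruction that transforms [7, -18] -> [7, 18] is: neg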